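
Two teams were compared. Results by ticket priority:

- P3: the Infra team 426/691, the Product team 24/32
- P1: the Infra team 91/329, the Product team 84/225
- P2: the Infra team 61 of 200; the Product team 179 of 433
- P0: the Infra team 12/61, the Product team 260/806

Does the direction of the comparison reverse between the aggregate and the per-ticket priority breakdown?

Yes

P3: the Infra team 426/691 = 61.6%, the Product team 24/32 = 75.0% → the Product team
P1: the Infra team 91/329 = 27.7%, the Product team 84/225 = 37.3% → the Product team
P2: the Infra team 61/200 = 30.5%, the Product team 179/433 = 41.3% → the Product team
P0: the Infra team 12/61 = 19.7%, the Product team 260/806 = 32.3% → the Product team
Overall: the Infra team 590/1281 = 46.1%, the Product team 547/1496 = 36.6% → the Infra team
The Product team wins each ticket group but the Infra team wins overall — the comparison reverses. The Product team's tickets skew toward P0, which has a lower base rate.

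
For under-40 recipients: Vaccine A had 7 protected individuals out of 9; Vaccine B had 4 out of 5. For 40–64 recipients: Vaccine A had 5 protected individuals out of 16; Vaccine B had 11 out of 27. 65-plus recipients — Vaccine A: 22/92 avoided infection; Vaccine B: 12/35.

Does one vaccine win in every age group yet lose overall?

Under-40: Vaccine A 7/9 = 77.8%, Vaccine B 4/5 = 80.0% → Vaccine B
40–64: Vaccine A 5/16 = 31.2%, Vaccine B 11/27 = 40.7% → Vaccine B
65-plus: Vaccine A 22/92 = 23.9%, Vaccine B 12/35 = 34.3% → Vaccine B
Overall: Vaccine A 34/117 = 29.1%, Vaccine B 27/67 = 40.3% → Vaccine B
Vaccine B wins overall and in every age group — no reversal.

No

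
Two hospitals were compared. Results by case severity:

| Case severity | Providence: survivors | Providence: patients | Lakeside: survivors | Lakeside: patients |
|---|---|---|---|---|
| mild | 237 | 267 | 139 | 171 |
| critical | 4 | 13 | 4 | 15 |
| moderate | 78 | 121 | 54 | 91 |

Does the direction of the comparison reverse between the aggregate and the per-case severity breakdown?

Mild: Providence 237/267 = 88.8%, Lakeside 139/171 = 81.3% → Providence
Critical: Providence 4/13 = 30.8%, Lakeside 4/15 = 26.7% → Providence
Moderate: Providence 78/121 = 64.5%, Lakeside 54/91 = 59.3% → Providence
Overall: Providence 319/401 = 79.6%, Lakeside 197/277 = 71.1% → Providence
Providence wins overall and in every case group — no reversal.

No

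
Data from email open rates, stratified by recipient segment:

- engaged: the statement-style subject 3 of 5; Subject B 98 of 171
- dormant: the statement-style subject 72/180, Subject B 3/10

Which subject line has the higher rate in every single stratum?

Engaged: the statement-style subject 3/5 = 60.0%, Subject B 98/171 = 57.3% → the statement-style subject
Dormant: the statement-style subject 72/180 = 40.0%, Subject B 3/10 = 30.0% → the statement-style subject
The statement-style subject has the higher rate in both groups.

the statement-style subject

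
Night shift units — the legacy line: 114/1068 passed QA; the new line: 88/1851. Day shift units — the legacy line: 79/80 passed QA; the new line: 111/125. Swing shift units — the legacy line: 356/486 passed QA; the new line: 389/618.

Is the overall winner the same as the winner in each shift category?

Night shift: the legacy line 114/1068 = 10.7%, the new line 88/1851 = 4.8% → the legacy line
Day shift: the legacy line 79/80 = 98.8%, the new line 111/125 = 88.8% → the legacy line
Swing shift: the legacy line 356/486 = 73.3%, the new line 389/618 = 62.9% → the legacy line
Overall: the legacy line 549/1634 = 33.6%, the new line 588/2594 = 22.7% → the legacy line
The legacy line wins overall and in every shift group — no reversal.

Yes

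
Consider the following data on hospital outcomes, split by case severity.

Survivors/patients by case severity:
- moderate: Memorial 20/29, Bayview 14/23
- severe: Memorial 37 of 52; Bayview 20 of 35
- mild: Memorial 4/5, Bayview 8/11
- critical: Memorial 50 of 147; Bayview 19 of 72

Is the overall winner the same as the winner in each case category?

Moderate: Memorial 20/29 = 69.0%, Bayview 14/23 = 60.9% → Memorial
Severe: Memorial 37/52 = 71.2%, Bayview 20/35 = 57.1% → Memorial
Mild: Memorial 4/5 = 80.0%, Bayview 8/11 = 72.7% → Memorial
Critical: Memorial 50/147 = 34.0%, Bayview 19/72 = 26.4% → Memorial
Overall: Memorial 111/233 = 47.6%, Bayview 61/141 = 43.3% → Memorial
Memorial wins overall and in every case group — no reversal.

Yes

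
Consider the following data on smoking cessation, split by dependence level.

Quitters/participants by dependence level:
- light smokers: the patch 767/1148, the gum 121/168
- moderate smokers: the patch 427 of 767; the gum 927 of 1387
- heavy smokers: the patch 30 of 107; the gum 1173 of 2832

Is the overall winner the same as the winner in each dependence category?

Light smokers: the patch 767/1148 = 66.8%, the gum 121/168 = 72.0% → the gum
Moderate smokers: the patch 427/767 = 55.7%, the gum 927/1387 = 66.8% → the gum
Heavy smokers: the patch 30/107 = 28.0%, the gum 1173/2832 = 41.4% → the gum
Overall: the patch 1224/2022 = 60.5%, the gum 2221/4387 = 50.6% → the patch
The gum wins each dependence group but the patch wins overall — the comparison reverses. The gum's participants skew toward heavy smokers, which has a lower base rate.

No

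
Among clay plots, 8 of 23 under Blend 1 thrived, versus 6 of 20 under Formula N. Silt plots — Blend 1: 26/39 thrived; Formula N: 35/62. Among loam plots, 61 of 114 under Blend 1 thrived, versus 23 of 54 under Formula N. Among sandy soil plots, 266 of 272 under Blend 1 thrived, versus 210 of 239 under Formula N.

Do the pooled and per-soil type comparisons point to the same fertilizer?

Yes

Clay: Blend 1 8/23 = 34.8%, Formula N 6/20 = 30.0% → Blend 1
Silt: Blend 1 26/39 = 66.7%, Formula N 35/62 = 56.5% → Blend 1
Loam: Blend 1 61/114 = 53.5%, Formula N 23/54 = 42.6% → Blend 1
Sandy soil: Blend 1 266/272 = 97.8%, Formula N 210/239 = 87.9% → Blend 1
Overall: Blend 1 361/448 = 80.6%, Formula N 274/375 = 73.1% → Blend 1
Blend 1 wins overall and in every soil group — no reversal.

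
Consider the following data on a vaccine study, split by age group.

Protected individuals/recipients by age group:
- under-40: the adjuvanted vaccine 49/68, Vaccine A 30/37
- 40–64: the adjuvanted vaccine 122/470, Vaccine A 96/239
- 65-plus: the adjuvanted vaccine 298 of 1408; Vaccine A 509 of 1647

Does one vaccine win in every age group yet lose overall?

Under-40: the adjuvanted vaccine 49/68 = 72.1%, Vaccine A 30/37 = 81.1% → Vaccine A
40–64: the adjuvanted vaccine 122/470 = 26.0%, Vaccine A 96/239 = 40.2% → Vaccine A
65-plus: the adjuvanted vaccine 298/1408 = 21.2%, Vaccine A 509/1647 = 30.9% → Vaccine A
Overall: the adjuvanted vaccine 469/1946 = 24.1%, Vaccine A 635/1923 = 33.0% → Vaccine A
Vaccine A wins overall and in every age group — no reversal.

No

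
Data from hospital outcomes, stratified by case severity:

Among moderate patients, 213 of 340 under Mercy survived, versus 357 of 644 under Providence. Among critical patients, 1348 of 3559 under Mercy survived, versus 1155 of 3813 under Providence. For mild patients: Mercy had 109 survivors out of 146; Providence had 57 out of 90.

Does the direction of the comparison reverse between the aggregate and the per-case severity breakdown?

Moderate: Mercy 213/340 = 62.6%, Providence 357/644 = 55.4% → Mercy
Critical: Mercy 1348/3559 = 37.9%, Providence 1155/3813 = 30.3% → Mercy
Mild: Mercy 109/146 = 74.7%, Providence 57/90 = 63.3% → Mercy
Overall: Mercy 1670/4045 = 41.3%, Providence 1569/4547 = 34.5% → Mercy
Mercy wins overall and in every case group — no reversal.

No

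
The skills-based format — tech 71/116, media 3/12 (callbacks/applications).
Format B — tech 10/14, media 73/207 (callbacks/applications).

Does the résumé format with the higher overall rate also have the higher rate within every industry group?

Tech: the skills-based format 71/116 = 61.2%, Format B 10/14 = 71.4% → Format B
Media: the skills-based format 3/12 = 25.0%, Format B 73/207 = 35.3% → Format B
Overall: the skills-based format 74/128 = 57.8%, Format B 83/221 = 37.6% → the skills-based format
Format B wins each industry group but the skills-based format wins overall — the comparison reverses. Format B's applications skew toward media, which has a lower base rate.

No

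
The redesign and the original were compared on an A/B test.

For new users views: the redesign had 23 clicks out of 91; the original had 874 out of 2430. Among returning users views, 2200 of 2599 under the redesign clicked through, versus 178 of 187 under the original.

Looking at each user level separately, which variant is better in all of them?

the original

New users: the redesign 23/91 = 25.3%, the original 874/2430 = 36.0% → the original
Returning users: the redesign 2200/2599 = 84.6%, the original 178/187 = 95.2% → the original
The original has the higher rate in both groups.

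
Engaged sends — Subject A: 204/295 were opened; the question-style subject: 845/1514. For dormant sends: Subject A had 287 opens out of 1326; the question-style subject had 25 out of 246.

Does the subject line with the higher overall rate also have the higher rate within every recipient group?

Engaged: Subject A 204/295 = 69.2%, the question-style subject 845/1514 = 55.8% → Subject A
Dormant: Subject A 287/1326 = 21.6%, the question-style subject 25/246 = 10.2% → Subject A
Overall: Subject A 491/1621 = 30.3%, the question-style subject 870/1760 = 49.4% → the question-style subject
Subject A wins each recipient group but the question-style subject wins overall — the comparison reverses. Subject A's sends skew toward dormant, which has a lower base rate.

No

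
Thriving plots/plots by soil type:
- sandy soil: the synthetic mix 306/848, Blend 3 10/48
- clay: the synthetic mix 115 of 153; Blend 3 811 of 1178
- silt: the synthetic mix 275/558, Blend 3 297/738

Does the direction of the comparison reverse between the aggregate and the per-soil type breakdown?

Sandy soil: the synthetic mix 306/848 = 36.1%, Blend 3 10/48 = 20.8% → the synthetic mix
Clay: the synthetic mix 115/153 = 75.2%, Blend 3 811/1178 = 68.8% → the synthetic mix
Silt: the synthetic mix 275/558 = 49.3%, Blend 3 297/738 = 40.2% → the synthetic mix
Overall: the synthetic mix 696/1559 = 44.6%, Blend 3 1118/1964 = 56.9% → Blend 3
The synthetic mix wins each soil group but Blend 3 wins overall — the comparison reverses. The synthetic mix's plots skew toward sandy soil, which has a lower base rate.

Yes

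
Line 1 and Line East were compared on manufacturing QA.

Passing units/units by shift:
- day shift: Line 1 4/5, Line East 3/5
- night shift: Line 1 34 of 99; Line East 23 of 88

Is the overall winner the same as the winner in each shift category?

Day shift: Line 1 4/5 = 80.0%, Line East 3/5 = 60.0% → Line 1
Night shift: Line 1 34/99 = 34.3%, Line East 23/88 = 26.1% → Line 1
Overall: Line 1 38/104 = 36.5%, Line East 26/93 = 28.0% → Line 1
Line 1 wins overall and in every shift group — no reversal.

Yes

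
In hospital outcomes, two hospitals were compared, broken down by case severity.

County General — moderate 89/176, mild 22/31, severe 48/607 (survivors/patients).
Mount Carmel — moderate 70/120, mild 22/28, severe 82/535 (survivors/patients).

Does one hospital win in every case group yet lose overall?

Moderate: County General 89/176 = 50.6%, Mount Carmel 70/120 = 58.3% → Mount Carmel
Mild: County General 22/31 = 71.0%, Mount Carmel 22/28 = 78.6% → Mount Carmel
Severe: County General 48/607 = 7.9%, Mount Carmel 82/535 = 15.3% → Mount Carmel
Overall: County General 159/814 = 19.5%, Mount Carmel 174/683 = 25.5% → Mount Carmel
Mount Carmel wins overall and in every case group — no reversal.

No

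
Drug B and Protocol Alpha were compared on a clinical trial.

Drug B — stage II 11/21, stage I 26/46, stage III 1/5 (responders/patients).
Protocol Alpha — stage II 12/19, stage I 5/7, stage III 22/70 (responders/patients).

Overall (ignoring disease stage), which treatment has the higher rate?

Drug B

Stage II: Drug B 11/21 = 52.4%, Protocol Alpha 12/19 = 63.2% → Protocol Alpha
Stage I: Drug B 26/46 = 56.5%, Protocol Alpha 5/7 = 71.4% → Protocol Alpha
Stage III: Drug B 1/5 = 20.0%, Protocol Alpha 22/70 = 31.4% → Protocol Alpha
Overall: Drug B 38/72 = 52.8%, Protocol Alpha 39/96 = 40.6% → Drug B
(Protocol Alpha wins every disease group but Drug B wins overall — Protocol Alpha's patients skew toward the low-rate stage III group.)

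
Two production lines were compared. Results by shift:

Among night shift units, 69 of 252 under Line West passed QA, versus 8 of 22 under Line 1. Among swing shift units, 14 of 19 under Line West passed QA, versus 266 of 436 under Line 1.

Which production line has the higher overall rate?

Line 1

Night shift: Line West 69/252 = 27.4%, Line 1 8/22 = 36.4% → Line 1
Swing shift: Line West 14/19 = 73.7%, Line 1 266/436 = 61.0% → Line West
Overall: Line West 83/271 = 30.6%, Line 1 274/458 = 59.8% → Line 1
(Neither sweeps every shift group, but Line 1 has the higher pooled rate.)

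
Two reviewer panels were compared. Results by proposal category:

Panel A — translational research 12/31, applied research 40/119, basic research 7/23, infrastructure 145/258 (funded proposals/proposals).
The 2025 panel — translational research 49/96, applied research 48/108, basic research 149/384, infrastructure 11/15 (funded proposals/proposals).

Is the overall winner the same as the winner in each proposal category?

No

Translational research: Panel A 12/31 = 38.7%, the 2025 panel 49/96 = 51.0% → the 2025 panel
Applied research: Panel A 40/119 = 33.6%, the 2025 panel 48/108 = 44.4% → the 2025 panel
Basic research: Panel A 7/23 = 30.4%, the 2025 panel 149/384 = 38.8% → the 2025 panel
Infrastructure: Panel A 145/258 = 56.2%, the 2025 panel 11/15 = 73.3% → the 2025 panel
Overall: Panel A 204/431 = 47.3%, the 2025 panel 257/603 = 42.6% → Panel A
The 2025 panel wins each proposal group but Panel A wins overall — the comparison reverses. The 2025 panel's proposals skew toward basic research, which has a lower base rate.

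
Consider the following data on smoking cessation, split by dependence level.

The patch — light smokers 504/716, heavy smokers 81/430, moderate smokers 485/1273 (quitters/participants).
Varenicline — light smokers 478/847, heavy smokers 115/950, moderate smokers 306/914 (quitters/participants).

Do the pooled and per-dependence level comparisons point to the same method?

Yes

Light smokers: the patch 504/716 = 70.4%, varenicline 478/847 = 56.4% → the patch
Heavy smokers: the patch 81/430 = 18.8%, varenicline 115/950 = 12.1% → the patch
Moderate smokers: the patch 485/1273 = 38.1%, varenicline 306/914 = 33.5% → the patch
Overall: the patch 1070/2419 = 44.2%, varenicline 899/2711 = 33.2% → the patch
The patch wins overall and in every dependence group — no reversal.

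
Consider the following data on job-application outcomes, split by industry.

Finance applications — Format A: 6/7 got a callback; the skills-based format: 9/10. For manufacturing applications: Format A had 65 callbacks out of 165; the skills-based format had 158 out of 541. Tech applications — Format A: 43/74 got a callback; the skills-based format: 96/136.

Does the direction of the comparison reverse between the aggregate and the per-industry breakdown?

No

Finance: Format A 6/7 = 85.7%, the skills-based format 9/10 = 90.0% → the skills-based format
Manufacturing: Format A 65/165 = 39.4%, the skills-based format 158/541 = 29.2% → Format A
Tech: Format A 43/74 = 58.1%, the skills-based format 96/136 = 70.6% → the skills-based format
Overall: Format A 114/246 = 46.3%, the skills-based format 263/687 = 38.3% → Format A
Neither sweeps: Format A wins 1 of 3 groups, the skills-based format wins 2. Format A wins overall but not every group — no Simpson reversal.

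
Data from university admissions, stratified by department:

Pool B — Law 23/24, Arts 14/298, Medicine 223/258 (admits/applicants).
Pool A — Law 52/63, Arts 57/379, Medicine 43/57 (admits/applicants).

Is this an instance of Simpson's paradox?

Law: Pool B 23/24 = 95.8%, Pool A 52/63 = 82.5% → Pool B
Arts: Pool B 14/298 = 4.7%, Pool A 57/379 = 15.0% → Pool A
Medicine: Pool B 223/258 = 86.4%, Pool A 43/57 = 75.4% → Pool B
Overall: Pool B 260/580 = 44.8%, Pool A 152/499 = 30.5% → Pool B
Neither sweeps: Pool B wins 2 of 3 groups, Pool A wins 1. Pool B wins overall but not every group — no Simpson reversal.

No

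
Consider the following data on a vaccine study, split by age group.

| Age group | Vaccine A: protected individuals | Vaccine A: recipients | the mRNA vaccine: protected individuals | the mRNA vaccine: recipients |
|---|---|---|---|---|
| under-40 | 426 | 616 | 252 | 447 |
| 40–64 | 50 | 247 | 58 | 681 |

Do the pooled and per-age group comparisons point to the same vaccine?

Yes

Under-40: Vaccine A 426/616 = 69.2%, the mRNA vaccine 252/447 = 56.4% → Vaccine A
40–64: Vaccine A 50/247 = 20.2%, the mRNA vaccine 58/681 = 8.5% → Vaccine A
Overall: Vaccine A 476/863 = 55.2%, the mRNA vaccine 310/1128 = 27.5% → Vaccine A
Vaccine A wins overall and in every age group — no reversal.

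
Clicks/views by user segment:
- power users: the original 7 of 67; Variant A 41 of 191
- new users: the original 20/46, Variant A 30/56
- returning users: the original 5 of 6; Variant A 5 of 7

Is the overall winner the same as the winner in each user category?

Power users: the original 7/67 = 10.4%, Variant A 41/191 = 21.5% → Variant A
New users: the original 20/46 = 43.5%, Variant A 30/56 = 53.6% → Variant A
Returning users: the original 5/6 = 83.3%, Variant A 5/7 = 71.4% → the original
Overall: the original 32/119 = 26.9%, Variant A 76/254 = 29.9% → Variant A
Neither sweeps: the original wins 1 of 3 groups, Variant A wins 2. Variant A wins overall but not every group — no Simpson reversal.

No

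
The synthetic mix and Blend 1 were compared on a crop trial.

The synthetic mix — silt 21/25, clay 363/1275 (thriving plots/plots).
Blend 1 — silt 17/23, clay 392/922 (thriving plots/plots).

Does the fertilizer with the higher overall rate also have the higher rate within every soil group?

Silt: the synthetic mix 21/25 = 84.0%, Blend 1 17/23 = 73.9% → the synthetic mix
Clay: the synthetic mix 363/1275 = 28.5%, Blend 1 392/922 = 42.5% → Blend 1
Overall: the synthetic mix 384/1300 = 29.5%, Blend 1 409/945 = 43.3% → Blend 1
Neither sweeps: the synthetic mix wins 1 of 2 groups, Blend 1 wins 1. Blend 1 wins overall but not every group — no Simpson reversal.

No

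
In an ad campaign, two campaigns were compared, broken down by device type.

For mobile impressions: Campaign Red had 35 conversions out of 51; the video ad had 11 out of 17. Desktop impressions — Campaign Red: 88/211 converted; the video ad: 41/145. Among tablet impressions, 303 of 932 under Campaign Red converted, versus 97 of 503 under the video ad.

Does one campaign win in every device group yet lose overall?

Mobile: Campaign Red 35/51 = 68.6%, the video ad 11/17 = 64.7% → Campaign Red
Desktop: Campaign Red 88/211 = 41.7%, the video ad 41/145 = 28.3% → Campaign Red
Tablet: Campaign Red 303/932 = 32.5%, the video ad 97/503 = 19.3% → Campaign Red
Overall: Campaign Red 426/1194 = 35.7%, the video ad 149/665 = 22.4% → Campaign Red
Campaign Red wins overall and in every device group — no reversal.

No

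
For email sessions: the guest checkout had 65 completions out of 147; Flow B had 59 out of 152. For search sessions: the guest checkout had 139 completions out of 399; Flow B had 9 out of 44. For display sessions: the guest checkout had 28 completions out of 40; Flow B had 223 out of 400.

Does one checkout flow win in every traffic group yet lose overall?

Email: the guest checkout 65/147 = 44.2%, Flow B 59/152 = 38.8% → the guest checkout
Search: the guest checkout 139/399 = 34.8%, Flow B 9/44 = 20.5% → the guest checkout
Display: the guest checkout 28/40 = 70.0%, Flow B 223/400 = 55.8% → the guest checkout
Overall: the guest checkout 232/586 = 39.6%, Flow B 291/596 = 48.8% → Flow B
The guest checkout wins each traffic group but Flow B wins overall — the comparison reverses. The guest checkout's sessions skew toward search, which has a lower base rate.

Yes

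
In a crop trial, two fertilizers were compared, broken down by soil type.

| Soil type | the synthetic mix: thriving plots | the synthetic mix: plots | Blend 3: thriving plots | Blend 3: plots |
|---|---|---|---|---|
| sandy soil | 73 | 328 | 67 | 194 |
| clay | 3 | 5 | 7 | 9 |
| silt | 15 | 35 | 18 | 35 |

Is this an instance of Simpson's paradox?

No

Sandy soil: the synthetic mix 73/328 = 22.3%, Blend 3 67/194 = 34.5% → Blend 3
Clay: the synthetic mix 3/5 = 60.0%, Blend 3 7/9 = 77.8% → Blend 3
Silt: the synthetic mix 15/35 = 42.9%, Blend 3 18/35 = 51.4% → Blend 3
Overall: the synthetic mix 91/368 = 24.7%, Blend 3 92/238 = 38.7% → Blend 3
Blend 3 wins overall and in every soil group — no reversal.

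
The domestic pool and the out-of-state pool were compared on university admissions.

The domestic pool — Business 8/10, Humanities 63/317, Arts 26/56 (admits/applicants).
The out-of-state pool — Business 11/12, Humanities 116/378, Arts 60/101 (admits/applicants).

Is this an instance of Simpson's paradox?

No

Business: the domestic pool 8/10 = 80.0%, the out-of-state pool 11/12 = 91.7% → the out-of-state pool
Humanities: the domestic pool 63/317 = 19.9%, the out-of-state pool 116/378 = 30.7% → the out-of-state pool
Arts: the domestic pool 26/56 = 46.4%, the out-of-state pool 60/101 = 59.4% → the out-of-state pool
Overall: the domestic pool 97/383 = 25.3%, the out-of-state pool 187/491 = 38.1% → the out-of-state pool
The out-of-state pool wins overall and in every department group — no reversal.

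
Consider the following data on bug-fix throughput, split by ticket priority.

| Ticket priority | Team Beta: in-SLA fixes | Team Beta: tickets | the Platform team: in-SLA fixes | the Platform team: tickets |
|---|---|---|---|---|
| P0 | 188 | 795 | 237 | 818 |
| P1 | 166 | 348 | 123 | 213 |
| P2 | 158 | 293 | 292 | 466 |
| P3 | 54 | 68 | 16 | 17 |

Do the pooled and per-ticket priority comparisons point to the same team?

P0: Team Beta 188/795 = 23.6%, the Platform team 237/818 = 29.0% → the Platform team
P1: Team Beta 166/348 = 47.7%, the Platform team 123/213 = 57.7% → the Platform team
P2: Team Beta 158/293 = 53.9%, the Platform team 292/466 = 62.7% → the Platform team
P3: Team Beta 54/68 = 79.4%, the Platform team 16/17 = 94.1% → the Platform team
Overall: Team Beta 566/1504 = 37.6%, the Platform team 668/1514 = 44.1% → the Platform team
The Platform team wins overall and in every ticket group — no reversal.

Yes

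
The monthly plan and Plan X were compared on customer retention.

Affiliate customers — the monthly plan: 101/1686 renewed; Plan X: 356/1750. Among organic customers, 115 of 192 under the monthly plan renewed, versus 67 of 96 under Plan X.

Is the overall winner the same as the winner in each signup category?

Affiliate: the monthly plan 101/1686 = 6.0%, Plan X 356/1750 = 20.3% → Plan X
Organic: the monthly plan 115/192 = 59.9%, Plan X 67/96 = 69.8% → Plan X
Overall: the monthly plan 216/1878 = 11.5%, Plan X 423/1846 = 22.9% → Plan X
Plan X wins overall and in every signup group — no reversal.

Yes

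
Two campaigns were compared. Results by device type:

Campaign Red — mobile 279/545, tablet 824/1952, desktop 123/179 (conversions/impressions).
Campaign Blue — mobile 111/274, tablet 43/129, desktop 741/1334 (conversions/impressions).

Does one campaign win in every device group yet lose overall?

Mobile: Campaign Red 279/545 = 51.2%, Campaign Blue 111/274 = 40.5% → Campaign Red
Tablet: Campaign Red 824/1952 = 42.2%, Campaign Blue 43/129 = 33.3% → Campaign Red
Desktop: Campaign Red 123/179 = 68.7%, Campaign Blue 741/1334 = 55.5% → Campaign Red
Overall: Campaign Red 1226/2676 = 45.8%, Campaign Blue 895/1737 = 51.5% → Campaign Blue
Campaign Red wins each device group but Campaign Blue wins overall — the comparison reverses. Campaign Red's impressions skew toward tablet, which has a lower base rate.

Yes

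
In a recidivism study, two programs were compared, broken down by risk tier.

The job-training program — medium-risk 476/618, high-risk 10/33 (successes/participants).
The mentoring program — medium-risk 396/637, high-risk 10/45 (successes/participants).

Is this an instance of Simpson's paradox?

No

Medium-risk: the job-training program 476/618 = 77.0%, the mentoring program 396/637 = 62.2% → the job-training program
High-risk: the job-training program 10/33 = 30.3%, the mentoring program 10/45 = 22.2% → the job-training program
Overall: the job-training program 486/651 = 74.7%, the mentoring program 406/682 = 59.5% → the job-training program
The job-training program wins overall and in every risk group — no reversal.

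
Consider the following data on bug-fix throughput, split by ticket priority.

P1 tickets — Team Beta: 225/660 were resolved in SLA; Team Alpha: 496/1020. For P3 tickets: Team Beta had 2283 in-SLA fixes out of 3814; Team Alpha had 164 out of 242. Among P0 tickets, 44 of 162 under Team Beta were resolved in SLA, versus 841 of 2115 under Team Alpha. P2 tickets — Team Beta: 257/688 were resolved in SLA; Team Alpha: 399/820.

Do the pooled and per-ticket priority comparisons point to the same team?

P1: Team Beta 225/660 = 34.1%, Team Alpha 496/1020 = 48.6% → Team Alpha
P3: Team Beta 2283/3814 = 59.9%, Team Alpha 164/242 = 67.8% → Team Alpha
P0: Team Beta 44/162 = 27.2%, Team Alpha 841/2115 = 39.8% → Team Alpha
P2: Team Beta 257/688 = 37.4%, Team Alpha 399/820 = 48.7% → Team Alpha
Overall: Team Beta 2809/5324 = 52.8%, Team Alpha 1900/4197 = 45.3% → Team Beta
Team Alpha wins each ticket group but Team Beta wins overall — the comparison reverses. Team Alpha's tickets skew toward P0, which has a lower base rate.

No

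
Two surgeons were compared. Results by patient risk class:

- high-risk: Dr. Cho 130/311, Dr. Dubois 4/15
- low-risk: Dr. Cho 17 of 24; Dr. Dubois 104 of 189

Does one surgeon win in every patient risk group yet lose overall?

High-risk: Dr. Cho 130/311 = 41.8%, Dr. Dubois 4/15 = 26.7% → Dr. Cho
Low-risk: Dr. Cho 17/24 = 70.8%, Dr. Dubois 104/189 = 55.0% → Dr. Cho
Overall: Dr. Cho 147/335 = 43.9%, Dr. Dubois 108/204 = 52.9% → Dr. Dubois
Dr. Cho wins each patient risk group but Dr. Dubois wins overall — the comparison reverses. Dr. Cho's operations skew toward high-risk, which has a lower base rate.

Yes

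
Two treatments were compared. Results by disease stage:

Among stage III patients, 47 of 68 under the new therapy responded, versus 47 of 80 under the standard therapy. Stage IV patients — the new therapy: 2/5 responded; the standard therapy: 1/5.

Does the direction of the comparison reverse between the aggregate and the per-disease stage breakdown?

No

Stage III: the new therapy 47/68 = 69.1%, the standard therapy 47/80 = 58.8% → the new therapy
Stage IV: the new therapy 2/5 = 40.0%, the standard therapy 1/5 = 20.0% → the new therapy
Overall: the new therapy 49/73 = 67.1%, the standard therapy 48/85 = 56.5% → the new therapy
The new therapy wins overall and in every disease group — no reversal.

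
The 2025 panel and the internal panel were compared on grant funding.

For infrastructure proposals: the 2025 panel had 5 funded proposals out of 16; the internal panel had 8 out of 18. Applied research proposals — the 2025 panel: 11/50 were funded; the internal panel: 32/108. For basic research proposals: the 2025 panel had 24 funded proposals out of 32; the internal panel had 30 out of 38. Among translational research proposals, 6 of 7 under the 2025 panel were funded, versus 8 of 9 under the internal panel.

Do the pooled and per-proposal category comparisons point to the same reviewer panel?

Yes

Infrastructure: the 2025 panel 5/16 = 31.2%, the internal panel 8/18 = 44.4% → the internal panel
Applied research: the 2025 panel 11/50 = 22.0%, the internal panel 32/108 = 29.6% → the internal panel
Basic research: the 2025 panel 24/32 = 75.0%, the internal panel 30/38 = 78.9% → the internal panel
Translational research: the 2025 panel 6/7 = 85.7%, the internal panel 8/9 = 88.9% → the internal panel
Overall: the 2025 panel 46/105 = 43.8%, the internal panel 78/173 = 45.1% → the internal panel
The internal panel wins overall and in every proposal group — no reversal.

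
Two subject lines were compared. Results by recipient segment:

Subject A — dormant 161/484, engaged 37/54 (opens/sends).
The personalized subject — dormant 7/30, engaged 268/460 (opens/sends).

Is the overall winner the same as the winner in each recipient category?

Dormant: Subject A 161/484 = 33.3%, the personalized subject 7/30 = 23.3% → Subject A
Engaged: Subject A 37/54 = 68.5%, the personalized subject 268/460 = 58.3% → Subject A
Overall: Subject A 198/538 = 36.8%, the personalized subject 275/490 = 56.1% → the personalized subject
Subject A wins each recipient group but the personalized subject wins overall — the comparison reverses. Subject A's sends skew toward dormant, which has a lower base rate.

No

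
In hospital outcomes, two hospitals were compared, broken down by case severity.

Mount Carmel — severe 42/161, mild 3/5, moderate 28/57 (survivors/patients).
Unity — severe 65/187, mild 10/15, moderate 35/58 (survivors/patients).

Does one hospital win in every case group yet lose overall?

No

Severe: Mount Carmel 42/161 = 26.1%, Unity 65/187 = 34.8% → Unity
Mild: Mount Carmel 3/5 = 60.0%, Unity 10/15 = 66.7% → Unity
Moderate: Mount Carmel 28/57 = 49.1%, Unity 35/58 = 60.3% → Unity
Overall: Mount Carmel 73/223 = 32.7%, Unity 110/260 = 42.3% → Unity
Unity wins overall and in every case group — no reversal.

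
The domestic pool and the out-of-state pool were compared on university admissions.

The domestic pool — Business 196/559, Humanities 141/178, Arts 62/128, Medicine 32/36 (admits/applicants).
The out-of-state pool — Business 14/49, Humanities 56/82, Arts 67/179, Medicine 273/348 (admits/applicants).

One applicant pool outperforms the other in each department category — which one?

the domestic pool

Business: the domestic pool 196/559 = 35.1%, the out-of-state pool 14/49 = 28.6% → the domestic pool
Humanities: the domestic pool 141/178 = 79.2%, the out-of-state pool 56/82 = 68.3% → the domestic pool
Arts: the domestic pool 62/128 = 48.4%, the out-of-state pool 67/179 = 37.4% → the domestic pool
Medicine: the domestic pool 32/36 = 88.9%, the out-of-state pool 273/348 = 78.4% → the domestic pool
The domestic pool has the higher rate in all 4 groups.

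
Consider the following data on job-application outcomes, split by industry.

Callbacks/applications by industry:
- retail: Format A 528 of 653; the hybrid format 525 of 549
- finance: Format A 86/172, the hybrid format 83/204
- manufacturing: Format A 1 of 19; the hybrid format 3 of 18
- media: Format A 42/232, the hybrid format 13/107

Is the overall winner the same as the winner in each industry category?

No

Retail: Format A 528/653 = 80.9%, the hybrid format 525/549 = 95.6% → the hybrid format
Finance: Format A 86/172 = 50.0%, the hybrid format 83/204 = 40.7% → Format A
Manufacturing: Format A 1/19 = 5.3%, the hybrid format 3/18 = 16.7% → the hybrid format
Media: Format A 42/232 = 18.1%, the hybrid format 13/107 = 12.1% → Format A
Overall: Format A 657/1076 = 61.1%, the hybrid format 624/878 = 71.1% → the hybrid format
Neither sweeps: Format A wins 2 of 4 groups, the hybrid format wins 2. The hybrid format wins overall but not every group — no Simpson reversal.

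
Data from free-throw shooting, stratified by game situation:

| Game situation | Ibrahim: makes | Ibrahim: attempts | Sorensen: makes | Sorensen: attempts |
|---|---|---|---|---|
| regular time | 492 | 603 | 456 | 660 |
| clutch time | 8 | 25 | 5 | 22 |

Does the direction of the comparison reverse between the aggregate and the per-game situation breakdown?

Regular time: Ibrahim 492/603 = 81.6%, Sorensen 456/660 = 69.1% → Ibrahim
Clutch time: Ibrahim 8/25 = 32.0%, Sorensen 5/22 = 22.7% → Ibrahim
Overall: Ibrahim 500/628 = 79.6%, Sorensen 461/682 = 67.6% → Ibrahim
Ibrahim wins overall and in every game group — no reversal.

No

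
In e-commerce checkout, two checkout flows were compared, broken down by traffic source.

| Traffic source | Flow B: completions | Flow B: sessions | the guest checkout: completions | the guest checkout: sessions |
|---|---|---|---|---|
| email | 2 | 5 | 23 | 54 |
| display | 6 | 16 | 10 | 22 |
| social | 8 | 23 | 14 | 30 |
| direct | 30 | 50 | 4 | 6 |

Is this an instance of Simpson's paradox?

Yes

Email: Flow B 2/5 = 40.0%, the guest checkout 23/54 = 42.6% → the guest checkout
Display: Flow B 6/16 = 37.5%, the guest checkout 10/22 = 45.5% → the guest checkout
Social: Flow B 8/23 = 34.8%, the guest checkout 14/30 = 46.7% → the guest checkout
Direct: Flow B 30/50 = 60.0%, the guest checkout 4/6 = 66.7% → the guest checkout
Overall: Flow B 46/94 = 48.9%, the guest checkout 51/112 = 45.5% → Flow B
The guest checkout wins each traffic group but Flow B wins overall — the comparison reverses. The guest checkout's sessions skew toward email, which has a lower base rate.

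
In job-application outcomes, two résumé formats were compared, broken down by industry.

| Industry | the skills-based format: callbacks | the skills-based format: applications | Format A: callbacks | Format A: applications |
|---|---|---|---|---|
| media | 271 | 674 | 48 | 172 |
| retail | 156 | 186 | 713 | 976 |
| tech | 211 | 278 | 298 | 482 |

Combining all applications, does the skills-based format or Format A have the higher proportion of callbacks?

Format A

Media: the skills-based format 271/674 = 40.2%, Format A 48/172 = 27.9% → the skills-based format
Retail: the skills-based format 156/186 = 83.9%, Format A 713/976 = 73.1% → the skills-based format
Tech: the skills-based format 211/278 = 75.9%, Format A 298/482 = 61.8% → the skills-based format
Overall: the skills-based format 638/1138 = 56.1%, Format A 1059/1630 = 65.0% → Format A
(The skills-based format wins every industry group but Format A wins overall — the skills-based format's applications skew toward the low-rate media group.)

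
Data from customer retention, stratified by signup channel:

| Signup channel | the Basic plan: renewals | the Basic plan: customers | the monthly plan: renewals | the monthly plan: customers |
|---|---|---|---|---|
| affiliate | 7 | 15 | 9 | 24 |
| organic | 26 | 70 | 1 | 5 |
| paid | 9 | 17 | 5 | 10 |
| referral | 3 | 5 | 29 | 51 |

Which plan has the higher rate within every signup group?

the Basic plan

Affiliate: the Basic plan 7/15 = 46.7%, the monthly plan 9/24 = 37.5% → the Basic plan
Organic: the Basic plan 26/70 = 37.1%, the monthly plan 1/5 = 20.0% → the Basic plan
Paid: the Basic plan 9/17 = 52.9%, the monthly plan 5/10 = 50.0% → the Basic plan
Referral: the Basic plan 3/5 = 60.0%, the monthly plan 29/51 = 56.9% → the Basic plan
The Basic plan has the higher rate in all 4 groups.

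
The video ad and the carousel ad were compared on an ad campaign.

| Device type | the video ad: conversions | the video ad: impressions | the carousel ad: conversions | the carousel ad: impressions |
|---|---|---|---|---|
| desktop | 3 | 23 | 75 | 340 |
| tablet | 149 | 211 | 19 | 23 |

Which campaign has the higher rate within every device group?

the carousel ad

Desktop: the video ad 3/23 = 13.0%, the carousel ad 75/340 = 22.1% → the carousel ad
Tablet: the video ad 149/211 = 70.6%, the carousel ad 19/23 = 82.6% → the carousel ad
The carousel ad has the higher rate in both groups.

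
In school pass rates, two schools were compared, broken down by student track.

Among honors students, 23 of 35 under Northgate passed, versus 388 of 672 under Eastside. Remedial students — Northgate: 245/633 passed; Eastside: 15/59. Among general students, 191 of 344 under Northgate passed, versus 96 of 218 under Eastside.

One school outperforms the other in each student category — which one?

Northgate

Honors: Northgate 23/35 = 65.7%, Eastside 388/672 = 57.7% → Northgate
Remedial: Northgate 245/633 = 38.7%, Eastside 15/59 = 25.4% → Northgate
General: Northgate 191/344 = 55.5%, Eastside 96/218 = 44.0% → Northgate
Northgate has the higher rate in all 3 groups.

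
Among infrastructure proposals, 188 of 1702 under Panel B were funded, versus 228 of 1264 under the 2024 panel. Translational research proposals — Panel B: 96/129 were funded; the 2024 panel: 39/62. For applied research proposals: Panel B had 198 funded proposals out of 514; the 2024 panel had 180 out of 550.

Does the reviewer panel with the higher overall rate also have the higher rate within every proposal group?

Infrastructure: Panel B 188/1702 = 11.0%, the 2024 panel 228/1264 = 18.0% → the 2024 panel
Translational research: Panel B 96/129 = 74.4%, the 2024 panel 39/62 = 62.9% → Panel B
Applied research: Panel B 198/514 = 38.5%, the 2024 panel 180/550 = 32.7% → Panel B
Overall: Panel B 482/2345 = 20.6%, the 2024 panel 447/1876 = 23.8% → the 2024 panel
Neither sweeps: Panel B wins 2 of 3 groups, the 2024 panel wins 1. The 2024 panel wins overall but not every group — no Simpson reversal.

No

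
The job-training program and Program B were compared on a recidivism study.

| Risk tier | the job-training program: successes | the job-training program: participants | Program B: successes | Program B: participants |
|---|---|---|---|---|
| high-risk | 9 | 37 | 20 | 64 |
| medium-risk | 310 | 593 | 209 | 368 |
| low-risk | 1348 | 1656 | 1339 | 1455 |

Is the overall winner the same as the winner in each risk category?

High-risk: the job-training program 9/37 = 24.3%, Program B 20/64 = 31.2% → Program B
Medium-risk: the job-training program 310/593 = 52.3%, Program B 209/368 = 56.8% → Program B
Low-risk: the job-training program 1348/1656 = 81.4%, Program B 1339/1455 = 92.0% → Program B
Overall: the job-training program 1667/2286 = 72.9%, Program B 1568/1887 = 83.1% → Program B
Program B wins overall and in every risk group — no reversal.

Yes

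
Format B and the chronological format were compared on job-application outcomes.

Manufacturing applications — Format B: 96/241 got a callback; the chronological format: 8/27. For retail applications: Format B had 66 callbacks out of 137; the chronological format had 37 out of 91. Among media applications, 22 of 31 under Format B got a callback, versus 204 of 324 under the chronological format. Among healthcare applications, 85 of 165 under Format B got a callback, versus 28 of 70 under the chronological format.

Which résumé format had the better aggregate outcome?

Manufacturing: Format B 96/241 = 39.8%, the chronological format 8/27 = 29.6% → Format B
Retail: Format B 66/137 = 48.2%, the chronological format 37/91 = 40.7% → Format B
Media: Format B 22/31 = 71.0%, the chronological format 204/324 = 63.0% → Format B
Healthcare: Format B 85/165 = 51.5%, the chronological format 28/70 = 40.0% → Format B
Overall: Format B 269/574 = 46.9%, the chronological format 277/512 = 54.1% → the chronological format
(Format B wins every industry group but the chronological format wins overall — Format B's applications skew toward the low-rate manufacturing group.)

the chronological format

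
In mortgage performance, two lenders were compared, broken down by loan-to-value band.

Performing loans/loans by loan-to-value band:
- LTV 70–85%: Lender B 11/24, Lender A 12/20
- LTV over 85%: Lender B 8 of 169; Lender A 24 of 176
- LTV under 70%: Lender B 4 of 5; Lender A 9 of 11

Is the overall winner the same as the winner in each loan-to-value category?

Yes

LTV 70–85%: Lender B 11/24 = 45.8%, Lender A 12/20 = 60.0% → Lender A
LTV over 85%: Lender B 8/169 = 4.7%, Lender A 24/176 = 13.6% → Lender A
LTV under 70%: Lender B 4/5 = 80.0%, Lender A 9/11 = 81.8% → Lender A
Overall: Lender B 23/198 = 11.6%, Lender A 45/207 = 21.7% → Lender A
Lender A wins overall and in every loan-to-value group — no reversal.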